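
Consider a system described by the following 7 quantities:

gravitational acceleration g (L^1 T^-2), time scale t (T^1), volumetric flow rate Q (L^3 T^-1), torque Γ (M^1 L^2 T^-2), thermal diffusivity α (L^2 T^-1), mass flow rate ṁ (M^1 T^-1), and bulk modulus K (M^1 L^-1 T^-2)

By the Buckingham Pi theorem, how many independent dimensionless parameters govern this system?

4

There are 7 variables and 3 base dimensions (M, L, T).
The dimension matrix has rank 3.
Independent dimensionless groups: 7 − 3 = 4.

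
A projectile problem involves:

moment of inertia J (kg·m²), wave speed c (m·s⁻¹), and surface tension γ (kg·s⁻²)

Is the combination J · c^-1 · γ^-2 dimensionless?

Sum the exponent of each base dimension across the product:
  M: [J]_M − [c]_M − 2·[γ]_M = (1) − (0) − 2·(1) = -1
  L: [J]_L − [c]_L − 2·[γ]_L = (2) − (1) − 2·(0) = 1
  T: [J]_T − [c]_T − 2·[γ]_T = (0) − (-1) − 2·(-2) = 5
Net dimensions [M⁻¹ L T⁵] ≠ [1] — not dimensionless.

no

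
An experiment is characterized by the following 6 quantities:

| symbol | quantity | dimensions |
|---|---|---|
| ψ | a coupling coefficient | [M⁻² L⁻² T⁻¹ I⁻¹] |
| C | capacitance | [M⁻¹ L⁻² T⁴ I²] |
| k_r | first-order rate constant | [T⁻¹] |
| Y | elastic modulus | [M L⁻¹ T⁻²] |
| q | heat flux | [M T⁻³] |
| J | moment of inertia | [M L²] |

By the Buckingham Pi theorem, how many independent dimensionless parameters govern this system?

There are 6 variables and 4 base dimensions (M, L, T, I).
The dimension matrix has rank 4.
Independent dimensionless groups: 6 − 4 = 2.

2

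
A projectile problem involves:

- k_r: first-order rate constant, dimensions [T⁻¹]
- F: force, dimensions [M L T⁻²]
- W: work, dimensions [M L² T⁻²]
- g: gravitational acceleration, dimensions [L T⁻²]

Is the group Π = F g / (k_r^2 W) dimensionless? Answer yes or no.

yes

Sum the exponent of each base dimension across the product:
  M: −2·[k_r]_M + [F]_M − [W]_M + [g]_M = −2·(0) + (1) − (1) + (0) = 0
  L: −2·[k_r]_L + [F]_L − [W]_L + [g]_L = −2·(0) + (1) − (2) + (1) = 0
  T: −2·[k_r]_T + [F]_T − [W]_T + [g]_T = −2·(-1) + (-2) − (-2) + (-2) = 0
All base exponents vanish — dimensionless.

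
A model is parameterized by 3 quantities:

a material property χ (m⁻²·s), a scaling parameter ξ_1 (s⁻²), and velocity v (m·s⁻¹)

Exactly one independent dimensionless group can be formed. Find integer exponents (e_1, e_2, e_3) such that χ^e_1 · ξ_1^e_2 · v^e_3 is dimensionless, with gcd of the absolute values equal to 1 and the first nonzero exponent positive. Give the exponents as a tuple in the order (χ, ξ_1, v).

(2, -1, 4)

L: e_1·(-2) + e_2·(0) + e_3·(1) = 0
T: e_1·(1) + e_2·(-2) + e_3·(-1) = 0
Solving this homogeneous linear system for the smallest-integer solution (first nonzero entry positive) gives (2, -1, 4).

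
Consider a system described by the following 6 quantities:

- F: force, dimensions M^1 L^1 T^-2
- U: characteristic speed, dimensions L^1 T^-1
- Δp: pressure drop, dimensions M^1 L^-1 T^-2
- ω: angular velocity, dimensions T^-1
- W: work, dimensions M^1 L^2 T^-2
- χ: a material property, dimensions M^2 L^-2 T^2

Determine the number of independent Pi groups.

3

There are 6 variables and 3 base dimensions (M, L, T).
The dimension matrix has rank 3.
Independent dimensionless groups: 6 − 3 = 3.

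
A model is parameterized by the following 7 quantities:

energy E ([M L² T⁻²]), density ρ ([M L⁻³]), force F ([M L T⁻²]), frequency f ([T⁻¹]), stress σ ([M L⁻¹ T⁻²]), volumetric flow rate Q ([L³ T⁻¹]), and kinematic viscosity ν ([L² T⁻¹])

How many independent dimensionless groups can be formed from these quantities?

There are 7 variables and 3 base dimensions (M, L, T).
The dimension matrix has rank 3.
Independent dimensionless groups: 7 − 3 = 4.

4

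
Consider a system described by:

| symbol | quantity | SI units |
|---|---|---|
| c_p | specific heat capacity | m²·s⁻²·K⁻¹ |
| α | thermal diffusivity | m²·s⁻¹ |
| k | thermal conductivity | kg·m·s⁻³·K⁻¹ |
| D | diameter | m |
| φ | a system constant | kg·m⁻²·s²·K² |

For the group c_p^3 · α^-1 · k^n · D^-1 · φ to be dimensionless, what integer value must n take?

Balance the M exponent: (1)·n from k, plus 3·(0) − (0) − (0) + (1) = 1 from the rest, must sum to zero.
n + 1 = 0, so n = -1.

-1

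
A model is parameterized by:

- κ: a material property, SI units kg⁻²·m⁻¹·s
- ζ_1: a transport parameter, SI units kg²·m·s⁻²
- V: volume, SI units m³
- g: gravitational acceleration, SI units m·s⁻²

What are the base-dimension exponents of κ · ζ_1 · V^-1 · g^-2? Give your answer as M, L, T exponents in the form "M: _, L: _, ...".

Collect each base-dimension exponent across the product:
  M: (-2) + (2) − (0) − 2·(0) = 0
  L: (-1) + (1) − (3) − 2·(1) = -5
  T: (1) + (-2) − (0) − 2·(-2) = 3
So the dimensions are [L⁻⁵ T³].

M: 0, L: -5, T: 3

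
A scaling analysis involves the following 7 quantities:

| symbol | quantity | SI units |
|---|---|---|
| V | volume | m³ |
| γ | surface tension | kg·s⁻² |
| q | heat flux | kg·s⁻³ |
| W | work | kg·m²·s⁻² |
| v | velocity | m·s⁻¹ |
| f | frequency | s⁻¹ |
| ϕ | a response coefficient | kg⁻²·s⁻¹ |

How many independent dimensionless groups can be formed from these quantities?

There are 7 variables and 3 base dimensions (M, L, T).
The dimension matrix has rank 3.
Independent dimensionless groups: 7 − 3 = 4.

4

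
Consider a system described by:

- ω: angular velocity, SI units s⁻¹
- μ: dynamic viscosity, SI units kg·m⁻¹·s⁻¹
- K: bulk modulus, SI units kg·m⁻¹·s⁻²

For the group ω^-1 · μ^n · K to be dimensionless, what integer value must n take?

-1

Balance the M exponent: (1)·n from μ, plus −(0) + (1) = 1 from the rest, must sum to zero.
n + 1 = 0, so n = -1.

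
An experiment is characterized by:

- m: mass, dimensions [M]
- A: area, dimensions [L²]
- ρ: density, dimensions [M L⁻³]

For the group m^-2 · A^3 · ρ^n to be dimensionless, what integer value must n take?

2

Balance the M exponent: (1)·n from ρ, plus −2·(1) + 3·(0) = -2 from the rest, must sum to zero.
n − 2 = 0, so n = 2.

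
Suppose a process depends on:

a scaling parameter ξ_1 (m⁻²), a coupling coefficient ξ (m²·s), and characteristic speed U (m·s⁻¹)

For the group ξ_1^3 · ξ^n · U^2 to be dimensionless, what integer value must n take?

Balance the L exponent: (2)·n from ξ, plus 3·(-2) + 2·(1) = -4 from the rest, must sum to zero.
2n − 4 = 0, so n = 2.

2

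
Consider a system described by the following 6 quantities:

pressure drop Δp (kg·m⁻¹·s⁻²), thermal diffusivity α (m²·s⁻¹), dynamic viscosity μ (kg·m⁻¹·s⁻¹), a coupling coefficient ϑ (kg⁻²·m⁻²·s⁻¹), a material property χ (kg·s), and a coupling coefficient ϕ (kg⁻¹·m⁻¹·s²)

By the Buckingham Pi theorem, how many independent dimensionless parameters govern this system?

3

There are 6 variables and 3 base dimensions (M, L, T).
The dimension matrix has rank 3.
Independent dimensionless groups: 6 − 3 = 3.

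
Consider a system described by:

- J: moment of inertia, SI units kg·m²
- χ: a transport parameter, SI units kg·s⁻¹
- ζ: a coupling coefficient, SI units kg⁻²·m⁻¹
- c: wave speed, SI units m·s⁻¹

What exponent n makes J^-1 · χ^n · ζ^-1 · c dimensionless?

-1

Balance the M exponent: (1)·n from χ, plus −(1) − (-2) + (0) = 1 from the rest, must sum to zero.
n + 1 = 0, so n = -1.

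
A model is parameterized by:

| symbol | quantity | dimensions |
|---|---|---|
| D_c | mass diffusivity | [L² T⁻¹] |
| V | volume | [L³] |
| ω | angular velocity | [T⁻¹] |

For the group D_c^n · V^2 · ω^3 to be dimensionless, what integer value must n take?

-3

Balance the L exponent: (2)·n from D_c, plus 2·(3) + 3·(0) = 6 from the rest, must sum to zero.
2n + 6 = 0, so n = -3.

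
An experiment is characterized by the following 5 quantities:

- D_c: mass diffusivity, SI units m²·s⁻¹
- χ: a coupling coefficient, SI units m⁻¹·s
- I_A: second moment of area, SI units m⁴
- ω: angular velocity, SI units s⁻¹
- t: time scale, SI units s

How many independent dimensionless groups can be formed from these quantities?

3

There are 5 variables and 2 base dimensions (L, T).
The dimension matrix has rank 2.
Independent dimensionless groups: 5 − 2 = 3.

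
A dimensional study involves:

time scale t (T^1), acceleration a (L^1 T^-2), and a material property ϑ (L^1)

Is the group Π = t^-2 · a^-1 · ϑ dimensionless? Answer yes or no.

yes

Sum the exponent of each base dimension across the product:
  M: −2·[t]_M − [a]_M + [ϑ]_M = −2·(0) − (0) + (0) = 0
  L: −2·[t]_L − [a]_L + [ϑ]_L = −2·(0) − (1) + (1) = 0
  T: −2·[t]_T − [a]_T + [ϑ]_T = −2·(1) − (-2) + (0) = 0
All base exponents vanish — dimensionless.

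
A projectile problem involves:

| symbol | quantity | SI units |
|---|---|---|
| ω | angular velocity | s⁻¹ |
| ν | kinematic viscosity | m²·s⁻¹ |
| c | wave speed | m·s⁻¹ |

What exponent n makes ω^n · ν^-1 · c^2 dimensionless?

Balance the T exponent: (-1)·n from ω, plus −(-1) + 2·(-1) = -1 from the rest, must sum to zero.
−n − 1 = 0, so n = -1.

-1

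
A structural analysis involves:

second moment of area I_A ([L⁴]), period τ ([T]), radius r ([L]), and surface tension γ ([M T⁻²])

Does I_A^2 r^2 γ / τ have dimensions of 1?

no

Sum the exponent of each base dimension across the product:
  M: 2·[I_A]_M − [τ]_M + 2·[r]_M + [γ]_M = 2·(0) − (0) + 2·(0) + (1) = 1
  L: 2·[I_A]_L − [τ]_L + 2·[r]_L + [γ]_L = 2·(4) − (0) + 2·(1) + (0) = 10
  T: 2·[I_A]_T − [τ]_T + 2·[r]_T + [γ]_T = 2·(0) − (1) + 2·(0) + (-2) = -3
Net dimensions [M L¹⁰ T⁻³] ≠ [1] — not dimensionless.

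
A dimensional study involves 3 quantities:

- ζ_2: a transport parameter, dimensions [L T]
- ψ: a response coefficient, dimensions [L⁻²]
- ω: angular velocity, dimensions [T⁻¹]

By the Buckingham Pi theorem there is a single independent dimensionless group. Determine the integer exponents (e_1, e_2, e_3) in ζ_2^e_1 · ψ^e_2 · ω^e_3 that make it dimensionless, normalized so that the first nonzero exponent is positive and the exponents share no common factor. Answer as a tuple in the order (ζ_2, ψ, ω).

L: e_1·(1) + e_2·(-2) + e_3·(0) = 0
T: e_1·(1) + e_2·(0) + e_3·(-1) = 0
Solving this homogeneous linear system for the smallest-integer solution (first nonzero entry positive) gives (2, 1, 2).

(2, 1, 2)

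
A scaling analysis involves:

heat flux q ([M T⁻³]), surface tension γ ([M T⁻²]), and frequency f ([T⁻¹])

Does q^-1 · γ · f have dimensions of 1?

Sum the exponent of each base dimension across the product:
  M: −[q]_M + [γ]_M + [f]_M = −(1) + (1) + (0) = 0
  L: −[q]_L + [γ]_L + [f]_L = −(0) + (0) + (0) = 0
  T: −[q]_T + [γ]_T + [f]_T = −(-3) + (-2) + (-1) = 0
All base exponents vanish — dimensionless.

yes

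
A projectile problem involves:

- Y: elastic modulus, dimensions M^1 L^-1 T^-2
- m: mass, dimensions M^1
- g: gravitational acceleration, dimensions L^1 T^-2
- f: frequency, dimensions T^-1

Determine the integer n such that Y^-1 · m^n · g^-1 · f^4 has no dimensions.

Balance the M exponent: (1)·n from m, plus −(1) − (0) + 4·(0) = -1 from the rest, must sum to zero.
n − 1 = 0, so n = 1.

1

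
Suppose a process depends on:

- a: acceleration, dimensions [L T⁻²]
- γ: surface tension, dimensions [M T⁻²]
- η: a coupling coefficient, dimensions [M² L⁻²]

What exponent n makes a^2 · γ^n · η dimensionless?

Balance the M exponent: (1)·n from γ, plus 2·(0) + (2) = 2 from the rest, must sum to zero.
n + 2 = 0, so n = -2.

-2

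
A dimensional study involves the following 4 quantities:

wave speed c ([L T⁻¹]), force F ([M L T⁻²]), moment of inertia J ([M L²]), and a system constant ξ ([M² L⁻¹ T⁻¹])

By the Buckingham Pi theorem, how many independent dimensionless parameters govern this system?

1

There are 4 variables and 3 base dimensions (M, L, T).
The dimension matrix has rank 3.
Independent dimensionless groups: 4 − 3 = 1.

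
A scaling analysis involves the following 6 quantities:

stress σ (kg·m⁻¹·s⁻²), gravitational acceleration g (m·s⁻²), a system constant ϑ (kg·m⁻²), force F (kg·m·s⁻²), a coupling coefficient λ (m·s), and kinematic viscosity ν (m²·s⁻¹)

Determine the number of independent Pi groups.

3

There are 6 variables and 3 base dimensions (M, L, T).
The dimension matrix has rank 3.
Independent dimensionless groups: 6 − 3 = 3.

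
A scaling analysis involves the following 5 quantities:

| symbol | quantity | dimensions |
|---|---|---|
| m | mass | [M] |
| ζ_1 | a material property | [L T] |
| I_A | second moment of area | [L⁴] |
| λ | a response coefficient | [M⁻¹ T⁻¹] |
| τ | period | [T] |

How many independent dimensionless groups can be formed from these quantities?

There are 5 variables and 3 base dimensions (M, L, T).
The dimension matrix has rank 3.
Independent dimensionless groups: 5 − 3 = 2.

2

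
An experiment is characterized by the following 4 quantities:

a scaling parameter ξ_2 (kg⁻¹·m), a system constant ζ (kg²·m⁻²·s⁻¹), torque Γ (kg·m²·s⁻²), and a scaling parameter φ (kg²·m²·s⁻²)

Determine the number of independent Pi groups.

1

There are 4 variables and 3 base dimensions (M, L, T).
The dimension matrix has rank 3.
Independent dimensionless groups: 4 − 3 = 1.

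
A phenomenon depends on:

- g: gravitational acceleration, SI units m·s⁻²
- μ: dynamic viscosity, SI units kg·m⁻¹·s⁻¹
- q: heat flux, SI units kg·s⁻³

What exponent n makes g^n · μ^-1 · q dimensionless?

-1

Balance the L exponent: (1)·n from g, plus −(-1) + (0) = 1 from the rest, must sum to zero.
n + 1 = 0, so n = -1.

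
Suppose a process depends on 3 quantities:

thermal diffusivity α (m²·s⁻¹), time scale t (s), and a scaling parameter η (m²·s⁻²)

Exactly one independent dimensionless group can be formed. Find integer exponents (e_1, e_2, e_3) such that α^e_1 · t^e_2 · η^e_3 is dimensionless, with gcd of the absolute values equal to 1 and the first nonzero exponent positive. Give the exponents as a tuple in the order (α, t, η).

L: e_1·(2) + e_2·(0) + e_3·(2) = 0
T: e_1·(-1) + e_2·(1) + e_3·(-2) = 0
Solving this homogeneous linear system for the smallest-integer solution (first nonzero entry positive) gives (1, -1, -1).

(1, -1, -1)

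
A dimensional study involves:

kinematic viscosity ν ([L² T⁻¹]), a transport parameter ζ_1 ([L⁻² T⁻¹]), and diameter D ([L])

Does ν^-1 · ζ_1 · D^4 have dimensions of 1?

yes

Sum the exponent of each base dimension across the product:
  L: −[ν]_L + [ζ_1]_L + 4·[D]_L = −(2) + (-2) + 4·(1) = 0
  T: −[ν]_T + [ζ_1]_T + 4·[D]_T = −(-1) + (-1) + 4·(0) = 0
All base exponents vanish — dimensionless.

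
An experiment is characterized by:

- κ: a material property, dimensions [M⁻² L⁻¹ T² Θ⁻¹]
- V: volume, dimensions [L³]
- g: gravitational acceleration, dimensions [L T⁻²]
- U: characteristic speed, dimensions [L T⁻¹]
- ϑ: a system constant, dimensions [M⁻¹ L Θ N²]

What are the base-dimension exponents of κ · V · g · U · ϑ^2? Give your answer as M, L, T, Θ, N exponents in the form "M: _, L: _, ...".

M: -4, L: 6, T: -1, Θ: 1, N: 4

Collect each base-dimension exponent across the product:
  M: (-2) + (0) + (0) + (0) + 2·(-1) = -4
  L: (-1) + (3) + (1) + (1) + 2·(1) = 6
  T: (2) + (0) + (-2) + (-1) + 2·(0) = -1
  Θ: (-1) + (0) + (0) + (0) + 2·(1) = 1
  N: (0) + (0) + (0) + (0) + 2·(2) = 4
So the dimensions are [M⁻⁴ L⁶ T⁻¹ Θ N⁴].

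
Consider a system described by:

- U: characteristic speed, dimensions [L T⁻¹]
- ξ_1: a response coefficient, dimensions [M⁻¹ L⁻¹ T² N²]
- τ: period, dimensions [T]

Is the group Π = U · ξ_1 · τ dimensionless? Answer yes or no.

Sum the exponent of each base dimension across the product:
  M: [U]_M + [ξ_1]_M + [τ]_M = (0) + (-1) + (0) = -1
  L: [U]_L + [ξ_1]_L + [τ]_L = (1) + (-1) + (0) = 0
  T: [U]_T + [ξ_1]_T + [τ]_T = (-1) + (2) + (1) = 2
  N: [U]_N + [ξ_1]_N + [τ]_N = (0) + (2) + (0) = 2
Net dimensions [M⁻¹ T² N²] ≠ [1] — not dimensionless.

no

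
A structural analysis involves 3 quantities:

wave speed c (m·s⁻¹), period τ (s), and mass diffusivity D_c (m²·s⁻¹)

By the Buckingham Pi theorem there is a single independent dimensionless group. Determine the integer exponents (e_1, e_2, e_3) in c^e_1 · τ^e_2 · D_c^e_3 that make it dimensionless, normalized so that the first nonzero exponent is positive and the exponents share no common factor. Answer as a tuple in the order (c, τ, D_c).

(2, 1, -1)

L: e_1·(1) + e_2·(0) + e_3·(2) = 0
T: e_1·(-1) + e_2·(1) + e_3·(-1) = 0
Solving this homogeneous linear system for the smallest-integer solution (first nonzero entry positive) gives (2, 1, -1).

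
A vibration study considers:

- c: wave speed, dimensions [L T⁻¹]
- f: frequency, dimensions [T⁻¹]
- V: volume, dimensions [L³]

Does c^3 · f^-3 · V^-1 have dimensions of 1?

yes

Sum the exponent of each base dimension across the product:
  M: 3·[c]_M − 3·[f]_M − [V]_M = 3·(0) − 3·(0) − (0) = 0
  L: 3·[c]_L − 3·[f]_L − [V]_L = 3·(1) − 3·(0) − (3) = 0
  T: 3·[c]_T − 3·[f]_T − [V]_T = 3·(-1) − 3·(-1) − (0) = 0
All base exponents vanish — dimensionless.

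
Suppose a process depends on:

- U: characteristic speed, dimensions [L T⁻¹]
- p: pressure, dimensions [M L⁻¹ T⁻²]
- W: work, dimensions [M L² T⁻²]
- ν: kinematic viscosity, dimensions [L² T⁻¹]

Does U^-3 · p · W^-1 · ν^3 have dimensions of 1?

Sum the exponent of each base dimension across the product:
  M: −3·[U]_M + [p]_M − [W]_M + 3·[ν]_M = −3·(0) + (1) − (1) + 3·(0) = 0
  L: −3·[U]_L + [p]_L − [W]_L + 3·[ν]_L = −3·(1) + (-1) − (2) + 3·(2) = 0
  T: −3·[U]_T + [p]_T − [W]_T + 3·[ν]_T = −3·(-1) + (-2) − (-2) + 3·(-1) = 0
  I: −3·[U]_I + [p]_I − [W]_I + 3·[ν]_I = −3·(0) + (0) − (0) + 3·(0) = 0
All base exponents vanish — dimensionless.

yes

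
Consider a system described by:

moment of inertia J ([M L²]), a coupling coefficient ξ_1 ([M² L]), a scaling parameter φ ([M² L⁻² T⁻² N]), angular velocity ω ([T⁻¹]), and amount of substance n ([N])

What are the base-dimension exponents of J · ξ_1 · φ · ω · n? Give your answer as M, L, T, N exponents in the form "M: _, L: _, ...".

M: 5, L: 1, T: -3, N: 2

Collect each base-dimension exponent across the product:
  M: (1) + (2) + (2) + (0) + (0) = 5
  L: (2) + (1) + (-2) + (0) + (0) = 1
  T: (0) + (0) + (-2) + (-1) + (0) = -3
  N: (0) + (0) + (1) + (0) + (1) = 2
So the dimensions are [M⁵ L T⁻³ N²].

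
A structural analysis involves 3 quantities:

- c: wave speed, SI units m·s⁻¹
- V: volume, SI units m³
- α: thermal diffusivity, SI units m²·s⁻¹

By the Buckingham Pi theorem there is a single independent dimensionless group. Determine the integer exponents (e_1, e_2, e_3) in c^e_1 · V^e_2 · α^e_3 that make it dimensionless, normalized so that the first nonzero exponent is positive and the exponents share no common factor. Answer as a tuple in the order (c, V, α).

(3, 1, -3)

L: e_1·(1) + e_2·(3) + e_3·(2) = 0
T: e_1·(-1) + e_2·(0) + e_3·(-1) = 0
Solving this homogeneous linear system for the smallest-integer solution (first nonzero entry positive) gives (3, 1, -3).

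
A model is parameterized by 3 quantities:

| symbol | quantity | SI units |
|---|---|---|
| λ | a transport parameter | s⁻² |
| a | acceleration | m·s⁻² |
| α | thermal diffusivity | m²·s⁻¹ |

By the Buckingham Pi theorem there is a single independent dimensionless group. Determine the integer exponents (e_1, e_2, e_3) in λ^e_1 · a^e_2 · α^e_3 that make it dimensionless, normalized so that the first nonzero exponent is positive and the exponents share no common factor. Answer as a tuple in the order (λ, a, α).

(3, -4, 2)

L: e_1·(0) + e_2·(1) + e_3·(2) = 0
T: e_1·(-2) + e_2·(-2) + e_3·(-1) = 0
Solving this homogeneous linear system for the smallest-integer solution (first nonzero entry positive) gives (3, -4, 2).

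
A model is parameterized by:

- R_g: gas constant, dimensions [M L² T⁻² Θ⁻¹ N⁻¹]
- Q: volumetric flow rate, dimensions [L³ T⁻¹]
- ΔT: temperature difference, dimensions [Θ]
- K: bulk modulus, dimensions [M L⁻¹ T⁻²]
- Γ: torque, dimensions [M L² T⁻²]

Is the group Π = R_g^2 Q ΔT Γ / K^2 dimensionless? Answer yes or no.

no

Sum the exponent of each base dimension across the product:
  M: 2·[R_g]_M + [Q]_M + [ΔT]_M − 2·[K]_M + [Γ]_M = 2·(1) + (0) + (0) − 2·(1) + (1) = 1
  L: 2·[R_g]_L + [Q]_L + [ΔT]_L − 2·[K]_L + [Γ]_L = 2·(2) + (3) + (0) − 2·(-1) + (2) = 11
  T: 2·[R_g]_T + [Q]_T + [ΔT]_T − 2·[K]_T + [Γ]_T = 2·(-2) + (-1) + (0) − 2·(-2) + (-2) = -3
  Θ: 2·[R_g]_Θ + [Q]_Θ + [ΔT]_Θ − 2·[K]_Θ + [Γ]_Θ = 2·(-1) + (0) + (1) − 2·(0) + (0) = -1
  N: 2·[R_g]_N + [Q]_N + [ΔT]_N − 2·[K]_N + [Γ]_N = 2·(-1) + (0) + (0) − 2·(0) + (0) = -2
Net dimensions [M L¹¹ T⁻³ Θ⁻¹ N⁻²] ≠ [1] — not dimensionless.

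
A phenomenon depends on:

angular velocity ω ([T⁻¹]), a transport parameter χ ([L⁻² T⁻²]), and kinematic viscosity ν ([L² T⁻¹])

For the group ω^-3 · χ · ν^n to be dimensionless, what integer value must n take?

1

Balance the L exponent: (2)·n from ν, plus −3·(0) + (-2) = -2 from the rest, must sum to zero.
2n − 2 = 0, so n = 1.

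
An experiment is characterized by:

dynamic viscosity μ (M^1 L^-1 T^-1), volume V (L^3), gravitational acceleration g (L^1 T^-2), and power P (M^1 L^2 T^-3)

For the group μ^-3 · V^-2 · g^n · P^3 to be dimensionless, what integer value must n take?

-3

Balance the L exponent: (1)·n from g, plus −3·(-1) − 2·(3) + 3·(2) = 3 from the rest, must sum to zero.
n + 3 = 0, so n = -3.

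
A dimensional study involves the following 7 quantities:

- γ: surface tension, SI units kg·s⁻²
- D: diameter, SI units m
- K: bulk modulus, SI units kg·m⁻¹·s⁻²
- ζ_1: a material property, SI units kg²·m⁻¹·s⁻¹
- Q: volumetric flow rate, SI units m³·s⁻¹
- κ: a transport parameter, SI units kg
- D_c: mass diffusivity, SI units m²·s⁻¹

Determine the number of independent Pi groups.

4

There are 7 variables and 3 base dimensions (M, L, T).
The dimension matrix has rank 3.
Independent dimensionless groups: 7 − 3 = 4.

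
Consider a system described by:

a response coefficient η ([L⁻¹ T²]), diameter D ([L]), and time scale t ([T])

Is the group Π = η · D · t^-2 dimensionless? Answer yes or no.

yes

Sum the exponent of each base dimension across the product:
  L: [η]_L + [D]_L − 2·[t]_L = (-1) + (1) − 2·(0) = 0
  T: [η]_T + [D]_T − 2·[t]_T = (2) + (0) − 2·(1) = 0
All base exponents vanish — dimensionless.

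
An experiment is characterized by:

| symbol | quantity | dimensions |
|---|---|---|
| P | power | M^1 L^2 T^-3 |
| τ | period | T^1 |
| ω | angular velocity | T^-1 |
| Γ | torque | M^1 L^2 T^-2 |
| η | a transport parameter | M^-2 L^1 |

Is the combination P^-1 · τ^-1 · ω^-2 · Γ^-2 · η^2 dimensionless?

Sum the exponent of each base dimension across the product:
  M: −[P]_M − [τ]_M − 2·[ω]_M − 2·[Γ]_M + 2·[η]_M = −(1) − (0) − 2·(0) − 2·(1) + 2·(-2) = -7
  L: −[P]_L − [τ]_L − 2·[ω]_L − 2·[Γ]_L + 2·[η]_L = −(2) − (0) − 2·(0) − 2·(2) + 2·(1) = -4
  T: −[P]_T − [τ]_T − 2·[ω]_T − 2·[Γ]_T + 2·[η]_T = −(-3) − (1) − 2·(-1) − 2·(-2) + 2·(0) = 8
Net dimensions [M⁻⁷ L⁻⁴ T⁸] ≠ [1] — not dimensionless.

no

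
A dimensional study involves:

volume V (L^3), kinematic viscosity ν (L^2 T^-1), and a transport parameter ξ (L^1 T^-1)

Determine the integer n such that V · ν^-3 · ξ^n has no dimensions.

Balance the L exponent: (1)·n from ξ, plus (3) − 3·(2) = -3 from the rest, must sum to zero.
n − 3 = 0, so n = 3.

3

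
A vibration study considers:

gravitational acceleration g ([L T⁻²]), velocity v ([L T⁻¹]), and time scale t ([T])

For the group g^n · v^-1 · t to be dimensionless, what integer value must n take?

Balance the L exponent: (1)·n from g, plus −(1) + (0) = -1 from the rest, must sum to zero.
n − 1 = 0, so n = 1.

1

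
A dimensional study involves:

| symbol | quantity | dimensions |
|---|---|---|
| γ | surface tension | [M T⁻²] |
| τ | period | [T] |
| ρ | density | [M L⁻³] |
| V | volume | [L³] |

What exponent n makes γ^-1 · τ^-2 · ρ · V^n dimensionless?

1

Balance the L exponent: (3)·n from V, plus −(0) − 2·(0) + (-3) = -3 from the rest, must sum to zero.
3n − 3 = 0, so n = 1.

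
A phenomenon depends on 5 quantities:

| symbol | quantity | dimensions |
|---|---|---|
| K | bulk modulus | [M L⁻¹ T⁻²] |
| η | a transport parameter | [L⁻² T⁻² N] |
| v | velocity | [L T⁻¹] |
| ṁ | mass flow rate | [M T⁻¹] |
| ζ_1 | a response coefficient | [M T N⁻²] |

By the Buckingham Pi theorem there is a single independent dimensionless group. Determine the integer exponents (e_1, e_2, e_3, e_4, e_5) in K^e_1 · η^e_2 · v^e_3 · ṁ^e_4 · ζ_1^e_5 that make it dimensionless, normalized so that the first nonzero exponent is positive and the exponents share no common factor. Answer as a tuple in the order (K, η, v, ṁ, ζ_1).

(3, -2, -1, -2, -1)

M: e_1·(1) + e_2·(0) + e_3·(0) + e_4·(1) + e_5·(1) = 0
L: e_1·(-1) + e_2·(-2) + e_3·(1) + e_4·(0) + e_5·(0) = 0
T: e_1·(-2) + e_2·(-2) + e_3·(-1) + e_4·(-1) + e_5·(1) = 0
N: e_1·(0) + e_2·(1) + e_3·(0) + e_4·(0) + e_5·(-2) = 0
Solving this homogeneous linear system for the smallest-integer solution (first nonzero entry positive) gives (3, -2, -1, -2, -1).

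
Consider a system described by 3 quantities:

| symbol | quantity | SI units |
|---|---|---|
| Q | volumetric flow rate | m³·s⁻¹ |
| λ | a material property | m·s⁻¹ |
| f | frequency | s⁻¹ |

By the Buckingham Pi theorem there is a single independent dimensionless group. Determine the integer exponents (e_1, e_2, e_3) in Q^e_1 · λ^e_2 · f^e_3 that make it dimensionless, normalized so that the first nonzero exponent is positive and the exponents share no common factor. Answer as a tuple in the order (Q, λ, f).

L: e_1·(3) + e_2·(1) + e_3·(0) = 0
T: e_1·(-1) + e_2·(-1) + e_3·(-1) = 0
Solving this homogeneous linear system for the smallest-integer solution (first nonzero entry positive) gives (1, -3, 2).

(1, -3, 2)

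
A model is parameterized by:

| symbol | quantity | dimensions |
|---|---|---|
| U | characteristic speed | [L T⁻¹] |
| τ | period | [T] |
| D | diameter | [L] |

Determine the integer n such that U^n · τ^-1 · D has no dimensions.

Balance the L exponent: (1)·n from U, plus −(0) + (1) = 1 from the rest, must sum to zero.
n + 1 = 0, so n = -1.

-1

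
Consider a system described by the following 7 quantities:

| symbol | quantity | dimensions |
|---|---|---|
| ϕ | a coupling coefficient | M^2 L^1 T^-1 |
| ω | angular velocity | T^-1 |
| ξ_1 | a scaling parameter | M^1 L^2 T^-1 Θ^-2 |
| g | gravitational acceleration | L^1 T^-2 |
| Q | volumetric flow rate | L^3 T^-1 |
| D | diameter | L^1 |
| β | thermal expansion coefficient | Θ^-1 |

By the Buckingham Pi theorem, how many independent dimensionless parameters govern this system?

There are 7 variables and 4 base dimensions (M, L, T, Θ).
The dimension matrix has rank 4.
Independent dimensionless groups: 7 − 4 = 3.

3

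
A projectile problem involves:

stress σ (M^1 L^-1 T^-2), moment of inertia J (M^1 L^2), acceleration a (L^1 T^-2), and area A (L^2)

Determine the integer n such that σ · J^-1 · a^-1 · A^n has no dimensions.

2

Balance the L exponent: (2)·n from A, plus (-1) − (2) − (1) = -4 from the rest, must sum to zero.
2n − 4 = 0, so n = 2.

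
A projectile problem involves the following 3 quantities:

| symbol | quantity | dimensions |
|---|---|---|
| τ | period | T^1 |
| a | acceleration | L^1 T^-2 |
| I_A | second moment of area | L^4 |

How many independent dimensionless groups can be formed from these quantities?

There are 3 variables and 2 base dimensions (L, T).
The dimension matrix has rank 2.
Independent dimensionless groups: 3 − 2 = 1.

1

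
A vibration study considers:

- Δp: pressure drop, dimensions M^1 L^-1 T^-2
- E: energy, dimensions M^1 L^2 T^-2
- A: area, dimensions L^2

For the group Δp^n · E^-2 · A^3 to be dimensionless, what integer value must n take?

Balance the M exponent: (1)·n from Δp, plus −2·(1) + 3·(0) = -2 from the rest, must sum to zero.
n − 2 = 0, so n = 2.

2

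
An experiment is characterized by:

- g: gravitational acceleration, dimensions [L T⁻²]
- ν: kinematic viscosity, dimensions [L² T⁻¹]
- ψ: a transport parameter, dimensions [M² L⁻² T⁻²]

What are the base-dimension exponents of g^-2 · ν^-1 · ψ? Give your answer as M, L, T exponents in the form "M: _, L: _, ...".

M: 2, L: -6, T: 3

Collect each base-dimension exponent across the product:
  M: −2·(0) − (0) + (2) = 2
  L: −2·(1) − (2) + (-2) = -6
  T: −2·(-2) − (-1) + (-2) = 3
So the dimensions are [M² L⁻⁶ T³].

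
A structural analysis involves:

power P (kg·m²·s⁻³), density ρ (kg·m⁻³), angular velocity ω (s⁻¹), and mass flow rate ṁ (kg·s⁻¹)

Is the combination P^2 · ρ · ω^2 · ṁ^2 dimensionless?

Sum the exponent of each base dimension across the product:
  M: 2·[P]_M + [ρ]_M + 2·[ω]_M + 2·[ṁ]_M = 2·(1) + (1) + 2·(0) + 2·(1) = 5
  L: 2·[P]_L + [ρ]_L + 2·[ω]_L + 2·[ṁ]_L = 2·(2) + (-3) + 2·(0) + 2·(0) = 1
  T: 2·[P]_T + [ρ]_T + 2·[ω]_T + 2·[ṁ]_T = 2·(-3) + (0) + 2·(-1) + 2·(-1) = -10
Net dimensions [M⁵ L T⁻¹⁰] ≠ [1] — not dimensionless.

no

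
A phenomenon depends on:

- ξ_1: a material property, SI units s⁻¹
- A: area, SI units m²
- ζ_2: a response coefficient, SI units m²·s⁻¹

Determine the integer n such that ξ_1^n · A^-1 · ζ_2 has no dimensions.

-1

Balance the T exponent: (-1)·n from ξ_1, plus −(0) + (-1) = -1 from the rest, must sum to zero.
−n − 1 = 0, so n = -1.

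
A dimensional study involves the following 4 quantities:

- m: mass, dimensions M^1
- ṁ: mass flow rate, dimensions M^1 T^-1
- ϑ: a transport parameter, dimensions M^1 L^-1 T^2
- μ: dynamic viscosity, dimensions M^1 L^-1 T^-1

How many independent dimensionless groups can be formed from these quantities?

There are 4 variables and 3 base dimensions (M, L, T).
The dimension matrix has rank 3.
Independent dimensionless groups: 4 − 3 = 1.

1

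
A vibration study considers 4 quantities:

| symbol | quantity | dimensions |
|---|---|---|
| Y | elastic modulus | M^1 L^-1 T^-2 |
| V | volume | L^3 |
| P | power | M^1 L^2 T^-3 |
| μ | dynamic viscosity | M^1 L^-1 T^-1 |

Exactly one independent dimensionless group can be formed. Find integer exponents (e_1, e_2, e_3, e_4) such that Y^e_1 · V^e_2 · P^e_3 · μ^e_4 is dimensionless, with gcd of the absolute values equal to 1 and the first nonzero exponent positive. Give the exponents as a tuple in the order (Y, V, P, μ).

(2, 1, -1, -1)

M: e_1·(1) + e_2·(0) + e_3·(1) + e_4·(1) = 0
L: e_1·(-1) + e_2·(3) + e_3·(2) + e_4·(-1) = 0
T: e_1·(-2) + e_2·(0) + e_3·(-3) + e_4·(-1) = 0
Solving this homogeneous linear system for the smallest-integer solution (first nonzero entry positive) gives (2, 1, -1, -1).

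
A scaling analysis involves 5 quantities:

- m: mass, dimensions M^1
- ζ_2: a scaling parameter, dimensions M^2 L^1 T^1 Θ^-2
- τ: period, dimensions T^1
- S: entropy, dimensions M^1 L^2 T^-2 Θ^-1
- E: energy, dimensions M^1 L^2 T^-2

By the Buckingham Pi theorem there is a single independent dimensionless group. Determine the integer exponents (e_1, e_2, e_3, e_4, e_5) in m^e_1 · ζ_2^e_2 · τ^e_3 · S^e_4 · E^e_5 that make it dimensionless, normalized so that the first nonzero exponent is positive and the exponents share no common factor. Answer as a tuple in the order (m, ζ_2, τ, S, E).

M: e_1·(1) + e_2·(2) + e_3·(0) + e_4·(1) + e_5·(1) = 0
L: e_1·(0) + e_2·(1) + e_3·(0) + e_4·(2) + e_5·(2) = 0
T: e_1·(0) + e_2·(1) + e_3·(1) + e_4·(-2) + e_5·(-2) = 0
Θ: e_1·(0) + e_2·(-2) + e_3·(0) + e_4·(-1) + e_5·(0) = 0
Solving this homogeneous linear system for the smallest-integer solution (first nonzero entry positive) gives (3, -2, 4, 4, -3).

(3, -2, 4, 4, -3)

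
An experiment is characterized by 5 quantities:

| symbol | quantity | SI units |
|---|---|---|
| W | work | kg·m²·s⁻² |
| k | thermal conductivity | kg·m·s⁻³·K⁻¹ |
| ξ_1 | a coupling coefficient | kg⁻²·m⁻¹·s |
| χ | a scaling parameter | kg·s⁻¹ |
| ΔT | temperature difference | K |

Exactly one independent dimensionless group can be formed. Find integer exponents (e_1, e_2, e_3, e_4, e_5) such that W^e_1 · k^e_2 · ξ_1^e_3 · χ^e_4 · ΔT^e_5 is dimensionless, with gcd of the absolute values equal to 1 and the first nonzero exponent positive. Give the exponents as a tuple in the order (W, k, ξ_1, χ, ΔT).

M: e_1·(1) + e_2·(1) + e_3·(-2) + e_4·(1) + e_5·(0) = 0
L: e_1·(2) + e_2·(1) + e_3·(-1) + e_4·(0) + e_5·(0) = 0
T: e_1·(-2) + e_2·(-3) + e_3·(1) + e_4·(-1) + e_5·(0) = 0
Θ: e_1·(0) + e_2·(-1) + e_3·(0) + e_4·(0) + e_5·(1) = 0
Solving this homogeneous linear system for the smallest-integer solution (first nonzero entry positive) gives (1, -1, 1, 2, -1).

(1, -1, 1, 2, -1)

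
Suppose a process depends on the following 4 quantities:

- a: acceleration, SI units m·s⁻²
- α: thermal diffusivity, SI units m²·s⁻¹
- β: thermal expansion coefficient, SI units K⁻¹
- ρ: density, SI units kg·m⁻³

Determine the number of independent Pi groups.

0

There are 4 variables and 4 base dimensions (M, L, T, Θ).
The dimension matrix has rank 4.
Independent dimensionless groups: 4 − 4 = 0.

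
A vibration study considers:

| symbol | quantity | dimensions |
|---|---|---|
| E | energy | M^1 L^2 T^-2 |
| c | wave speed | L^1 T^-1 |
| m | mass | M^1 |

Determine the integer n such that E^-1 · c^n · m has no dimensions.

Balance the L exponent: (1)·n from c, plus −(2) + (0) = -2 from the rest, must sum to zero.
n − 2 = 0, so n = 2.

2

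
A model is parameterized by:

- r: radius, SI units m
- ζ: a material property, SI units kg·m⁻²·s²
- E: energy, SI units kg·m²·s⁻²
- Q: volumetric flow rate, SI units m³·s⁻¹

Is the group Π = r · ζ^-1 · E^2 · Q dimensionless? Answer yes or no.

no

Sum the exponent of each base dimension across the product:
  M: [r]_M − [ζ]_M + 2·[E]_M + [Q]_M = (0) − (1) + 2·(1) + (0) = 1
  L: [r]_L − [ζ]_L + 2·[E]_L + [Q]_L = (1) − (-2) + 2·(2) + (3) = 10
  T: [r]_T − [ζ]_T + 2·[E]_T + [Q]_T = (0) − (2) + 2·(-2) + (-1) = -7
Net dimensions [M L¹⁰ T⁻⁷] ≠ [1] — not dimensionless.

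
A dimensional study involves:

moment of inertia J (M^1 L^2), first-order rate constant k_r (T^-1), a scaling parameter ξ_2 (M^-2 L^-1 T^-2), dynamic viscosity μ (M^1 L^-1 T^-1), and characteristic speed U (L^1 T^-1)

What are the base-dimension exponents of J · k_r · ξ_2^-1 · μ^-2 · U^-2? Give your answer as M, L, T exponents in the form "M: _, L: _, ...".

Collect each base-dimension exponent across the product:
  M: (1) + (0) − (-2) − 2·(1) − 2·(0) = 1
  L: (2) + (0) − (-1) − 2·(-1) − 2·(1) = 3
  T: (0) + (-1) − (-2) − 2·(-1) − 2·(-1) = 5
So the dimensions are [M L³ T⁵].

M: 1, L: 3, T: 5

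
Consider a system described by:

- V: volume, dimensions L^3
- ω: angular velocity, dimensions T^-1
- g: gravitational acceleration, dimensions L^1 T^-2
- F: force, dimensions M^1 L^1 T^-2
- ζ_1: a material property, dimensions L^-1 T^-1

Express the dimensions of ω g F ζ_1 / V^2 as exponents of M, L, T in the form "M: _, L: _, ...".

M: 1, L: -5, T: -6

Collect each base-dimension exponent across the product:
  M: −2·(0) + (0) + (0) + (1) + (0) = 1
  L: −2·(3) + (0) + (1) + (1) + (-1) = -5
  T: −2·(0) + (-1) + (-2) + (-2) + (-1) = -6
So the dimensions are [M L⁻⁵ T⁻⁶].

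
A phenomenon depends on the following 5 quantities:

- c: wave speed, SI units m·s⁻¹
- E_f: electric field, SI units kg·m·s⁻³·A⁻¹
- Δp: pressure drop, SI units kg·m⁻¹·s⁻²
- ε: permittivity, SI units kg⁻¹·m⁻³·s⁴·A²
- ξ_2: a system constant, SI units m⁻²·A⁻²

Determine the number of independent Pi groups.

There are 5 variables and 4 base dimensions (M, L, T, I).
The dimension matrix has rank 4.
Independent dimensionless groups: 5 − 4 = 1.

1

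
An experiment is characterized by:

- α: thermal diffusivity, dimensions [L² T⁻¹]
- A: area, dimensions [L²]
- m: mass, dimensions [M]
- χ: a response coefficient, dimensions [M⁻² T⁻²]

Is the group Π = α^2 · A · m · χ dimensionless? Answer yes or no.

no

Sum the exponent of each base dimension across the product:
  M: 2·[α]_M + [A]_M + [m]_M + [χ]_M = 2·(0) + (0) + (1) + (-2) = -1
  L: 2·[α]_L + [A]_L + [m]_L + [χ]_L = 2·(2) + (2) + (0) + (0) = 6
  T: 2·[α]_T + [A]_T + [m]_T + [χ]_T = 2·(-1) + (0) + (0) + (-2) = -4
Net dimensions [M⁻¹ L⁶ T⁻⁴] ≠ [1] — not dimensionless.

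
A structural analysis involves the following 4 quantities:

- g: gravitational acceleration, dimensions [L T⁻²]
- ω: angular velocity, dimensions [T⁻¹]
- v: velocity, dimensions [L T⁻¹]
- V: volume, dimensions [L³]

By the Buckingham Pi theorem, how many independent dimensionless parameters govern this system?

2

There are 4 variables and 2 base dimensions (L, T).
The dimension matrix has rank 2.
Independent dimensionless groups: 4 − 2 = 2.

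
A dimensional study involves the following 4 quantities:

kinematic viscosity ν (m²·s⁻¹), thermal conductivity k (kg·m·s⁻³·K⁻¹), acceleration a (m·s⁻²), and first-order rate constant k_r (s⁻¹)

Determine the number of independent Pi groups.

1

There are 4 variables and 4 base dimensions (M, L, T, Θ).
The dimension matrix has rank 3 (less than 4: the dimension vectors are linearly dependent).
Independent dimensionless groups: 4 − 3 = 1.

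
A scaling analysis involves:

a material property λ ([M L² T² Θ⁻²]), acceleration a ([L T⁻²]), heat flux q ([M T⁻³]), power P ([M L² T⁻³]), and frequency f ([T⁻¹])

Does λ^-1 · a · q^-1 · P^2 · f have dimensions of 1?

no

Sum the exponent of each base dimension across the product:
  M: −[λ]_M + [a]_M − [q]_M + 2·[P]_M + [f]_M = −(1) + (0) − (1) + 2·(1) + (0) = 0
  L: −[λ]_L + [a]_L − [q]_L + 2·[P]_L + [f]_L = −(2) + (1) − (0) + 2·(2) + (0) = 3
  T: −[λ]_T + [a]_T − [q]_T + 2·[P]_T + [f]_T = −(2) + (-2) − (-3) + 2·(-3) + (-1) = -8
  Θ: −[λ]_Θ + [a]_Θ − [q]_Θ + 2·[P]_Θ + [f]_Θ = −(-2) + (0) − (0) + 2·(0) + (0) = 2
Net dimensions [L³ T⁻⁸ Θ²] ≠ [1] — not dimensionless.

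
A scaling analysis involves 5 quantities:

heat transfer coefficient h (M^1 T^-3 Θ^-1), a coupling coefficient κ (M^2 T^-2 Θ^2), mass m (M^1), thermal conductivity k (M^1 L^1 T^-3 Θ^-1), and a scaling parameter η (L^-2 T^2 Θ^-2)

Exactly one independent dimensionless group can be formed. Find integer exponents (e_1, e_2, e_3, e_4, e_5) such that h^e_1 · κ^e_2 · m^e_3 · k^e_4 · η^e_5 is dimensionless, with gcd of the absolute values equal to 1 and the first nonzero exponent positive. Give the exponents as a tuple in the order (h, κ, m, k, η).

(2, -1, 2, -2, -1)

M: e_1·(1) + e_2·(2) + e_3·(1) + e_4·(1) + e_5·(0) = 0
L: e_1·(0) + e_2·(0) + e_3·(0) + e_4·(1) + e_5·(-2) = 0
T: e_1·(-3) + e_2·(-2) + e_3·(0) + e_4·(-3) + e_5·(2) = 0
Θ: e_1·(-1) + e_2·(2) + e_3·(0) + e_4·(-1) + e_5·(-2) = 0
Solving this homogeneous linear system for the smallest-integer solution (first nonzero entry positive) gives (2, -1, 2, -2, -1).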